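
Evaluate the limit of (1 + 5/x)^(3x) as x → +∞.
As x → +∞: write (1 + 5/x)^(3x) = ((1 + 5/x)^x)^3 → (e^5)^3 = e^15.
Limit = e^(15).

Final answer: e^(15)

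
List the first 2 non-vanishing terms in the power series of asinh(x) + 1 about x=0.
x + 1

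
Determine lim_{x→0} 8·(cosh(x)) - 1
Direct substitution at x = 0 gives 7.

Final answer: 7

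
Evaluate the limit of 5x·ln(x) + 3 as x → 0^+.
The product is a 0·∞ indeterminate form at x → 0⁺.
Rewrite the product as 5·ln(x) / x^(-1) and apply L'Hôpital, or use the standard hierarchy x^(-1) ≫ |ln x| as x → 0⁺.
The indeterminate product → 0, so the limit = 3.

Final answer: 3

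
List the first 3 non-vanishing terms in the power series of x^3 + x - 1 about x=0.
x^3 + x - 1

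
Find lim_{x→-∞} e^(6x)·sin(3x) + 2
Evaluate the dominant behaviour as x → -∞; each term tends to a finite value or vanishes.
Limit = 2.

Final answer: 2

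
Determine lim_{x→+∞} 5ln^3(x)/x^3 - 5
The quotient is an ∞/∞ indeterminate form as x → +∞.
The polynomial denominator x^3 dominates the logarithmic numerator (any positive power of x ≫ ln^3(x) as x → ∞), so the quotient → 0.
Adding the constant: 0 - 5 = -5. Limit = -5.

Final answer: -5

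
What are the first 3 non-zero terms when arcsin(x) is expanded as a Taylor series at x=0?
3·x^5/40 + x^3/6 + x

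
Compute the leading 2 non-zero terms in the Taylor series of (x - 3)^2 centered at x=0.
9 - 6·x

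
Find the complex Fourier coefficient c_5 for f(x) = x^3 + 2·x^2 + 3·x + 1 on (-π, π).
Compute the real Fourier coefficients first: a_5 = -8/25, b_5 = 138/125 + 2·π^2/5.
Then c_5 = (a_5 − i·b_5)/2 = -4/25 - i·π^2/5 - 69·i/125.

Final answer: -4/25 - i·π^2/5 - 69·i/125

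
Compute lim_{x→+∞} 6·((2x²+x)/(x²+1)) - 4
Evaluate the dominant behaviour as x → +∞; each term tends to a finite value or vanishes.
Limit = 8.

Final answer: 8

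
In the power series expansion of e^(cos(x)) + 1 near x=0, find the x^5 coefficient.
Expand to order 5: e^(cos(x)) + 1 = e·x^4/6 - e·x^2/2 + 1 + e + O(x^6).
The coefficient of x^5 is 0.

Final answer: 0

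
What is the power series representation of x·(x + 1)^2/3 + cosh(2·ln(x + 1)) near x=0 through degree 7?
-4·x^7 + 7·x^6/2 - 3·x^5 + 5·x^4/2 - 5·x^3/3 + 8·x^2/3 + x/3 + 1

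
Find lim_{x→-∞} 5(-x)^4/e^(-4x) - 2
The quotient is an ∞/∞ indeterminate form as x → -∞.
Compare growth rates of the dominant terms (exponentials ≫ polynomials ≫ logarithms), or apply L'Hôpital's rule; the quotient → 0.
Adding the constant: 0 - 2 = -2. Limit = -2.

Final answer: -2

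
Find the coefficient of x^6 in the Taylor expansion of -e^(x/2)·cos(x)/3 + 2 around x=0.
Expand to order 6: -e^(x/2)·cos(x)/3 + 2 = -13·x^6/15360 - 41·x^5/11520 + 7·x^4/1152 + 11·x^3/144 + x^2/8 - x/6 + 5/3 + O(x^7).
The coefficient of x^6 is -13/15360.

Final answer: -13/15360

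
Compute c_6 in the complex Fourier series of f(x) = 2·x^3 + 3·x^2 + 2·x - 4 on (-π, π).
Compute the real Fourier coefficients first: a_6 = 1/3, b_6 = -2·π^2/3 - 5/9.
Then c_6 = (a_6 − i·b_6)/2 = 1/6 + 5·i/18 + i·π^2/3.

Final answer: 1/6 + 5·i/18 + i·π^2/3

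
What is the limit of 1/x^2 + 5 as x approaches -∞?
Evaluate the dominant behaviour as x → -∞; each term tends to a finite value or vanishes.
Limit = 5.

Final answer: 5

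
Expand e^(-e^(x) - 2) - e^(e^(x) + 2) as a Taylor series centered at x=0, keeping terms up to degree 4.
x^4·(-5·e^(3)/8 + e^(-3)/24) + x^3·(-5·e^(3)/6 + e^(-3)/6) - x^2·e^(3) + x·(-e^(3) - e^(-3)) - e^(3) + e^(-3)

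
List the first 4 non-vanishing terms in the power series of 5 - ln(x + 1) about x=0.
-x^3/3 + x^2/2 - x + 5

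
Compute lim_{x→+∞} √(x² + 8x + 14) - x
This is an ∞ − ∞ indeterminate form.
Multiply and divide by the conjugate √(x²+8x + 14) + x; the x² terms cancel, leaving (8x + 14)/(√(x²+8x + 14)+x) → 8/2 = 4.
Limit = 4.

Final answer: 4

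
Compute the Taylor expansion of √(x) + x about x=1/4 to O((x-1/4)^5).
3/4 + 2·(x - 1/4) - (x - 1/4)^2 + 2·(x - 1/4)^3 - 5·(x - 1/4)^4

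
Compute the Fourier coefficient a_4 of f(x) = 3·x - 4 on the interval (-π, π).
a_4 = (1/π) ∫_{-π}^{π} f(x)·cos(4x) dx.
Evaluate the integral (use parity and integration by parts as needed): a_4 = 0.

Final answer: 0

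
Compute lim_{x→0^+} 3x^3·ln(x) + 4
The product is a 0·∞ indeterminate form at x → 0⁺.
Rewrite the product as 3·ln(x) / x^(-3) and apply L'Hôpital, or use the standard hierarchy x^(-3) ≫ |ln x| as x → 0⁺.
The indeterminate product → 0, so the limit = 4.

Final answer: 4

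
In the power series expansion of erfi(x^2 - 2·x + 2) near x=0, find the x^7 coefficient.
Expand to order 7: erfi(x^2 - 2·x + 2) = -875488·x^7·e^(4)/(315·√(π)) + 6238·x^6·e^(4)/(5·√(π)) - 516·x^5·e^(4)/√(π) + 580·x^4·e^(4)/(3·√(π)) - 64·x^3·e^(4)/√(π) + 18·x^2·e^(4)/√(π) - 4·x·e^(4)/√(π) + erfi(2) + O(x^8).
The coefficient of x^7 is -875488·e^(4)/(315·√(π)).

Final answer: -875488·e^(4)/(315·√(π))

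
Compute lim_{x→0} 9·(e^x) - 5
Direct substitution at x = 0 gives 4.

Final answer: 4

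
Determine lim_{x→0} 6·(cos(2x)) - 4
Direct substitution at x = 0 gives 2.

Final answer: 2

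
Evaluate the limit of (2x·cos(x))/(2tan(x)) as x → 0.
Both numerator and denominator → 0 as x → 0; this is a 0/0 indeterminate form.
Expand each to leading order near x = 0: numerator ~ 2·x, denominator ~ 2·x.
The limit of the ratio is 1.

Final answer: 1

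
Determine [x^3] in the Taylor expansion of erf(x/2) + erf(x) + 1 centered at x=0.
Expand to order 3: erf(x/2) + erf(x) + 1 = -3·x^3/(4·√(π)) + 3·x/√(π) + 1 + O(x^4).
The coefficient of x^3 is -3/(4·√(π)).

Final answer: -3/(4·√(π))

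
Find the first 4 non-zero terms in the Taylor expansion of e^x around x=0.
x^3/6 + x^2/2 + x + 1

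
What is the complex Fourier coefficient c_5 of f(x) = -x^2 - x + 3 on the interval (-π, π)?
Compute the real Fourier coefficients first: a_5 = 4/25, b_5 = -2/5.
Then c_5 = (a_5 − i·b_5)/2 = 2/25 + i/5.

Final answer: 2/25 + i/5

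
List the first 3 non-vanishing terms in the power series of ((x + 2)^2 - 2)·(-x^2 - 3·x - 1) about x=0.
-15·x^2 - 10·x - 2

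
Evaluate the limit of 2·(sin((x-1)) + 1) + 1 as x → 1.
Direct substitution at x = 1 gives 3.

Final answer: 3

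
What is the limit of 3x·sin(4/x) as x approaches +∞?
As x → +∞: let u = 4/x → 0⁺; then 3·x·sin(4/x) = 3·4·sin(u)/u → 3·4·1 = 12.
Limit = 12.

Final answer: 12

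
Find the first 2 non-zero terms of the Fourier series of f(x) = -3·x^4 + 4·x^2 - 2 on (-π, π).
(-160 + 24·π^2)·cos(x) - 3·π^4/5 - 2 + 4·π^2/3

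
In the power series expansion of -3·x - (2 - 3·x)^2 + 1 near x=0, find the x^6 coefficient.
Expand to order 6: -3·x - (2 - 3·x)^2 + 1 = -9·x^2 + 9·x - 3 + O(x^7).
The coefficient of x^6 is 0.

Final answer: 0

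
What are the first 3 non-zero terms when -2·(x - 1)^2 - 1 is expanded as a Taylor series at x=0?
-2·x^2 + 4·x - 3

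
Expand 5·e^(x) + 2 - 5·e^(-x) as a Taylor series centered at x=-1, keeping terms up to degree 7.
(-5·e^(2) + 5 + 2·e)·e^(-1) + (5 + 5·e^(2))·e^(-1)·(x + 1) + (5 - 5·e^(2))·e^(-1)·(x + 1)^2/2 + (5 + 5·e^(2))·e^(-1)·(x + 1)^3/6 + (5 - 5·e^(2))·e^(-1)·(x + 1)^4/24 + (1 + e^(2))·e^(-1)·(x + 1)^5/24 + (1 - e^(2))·e^(-1)·(x + 1)^6/144 + (1 + e^(2))·e^(-1)·(x + 1)^7/1008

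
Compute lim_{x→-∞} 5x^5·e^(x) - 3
The product is a 0·∞ indeterminate form at x → -∞.
Rewrite the product as 5x^5 / e^(-x) (an ∞/∞ form) and apply L'Hôpital, or use the standard hierarchy e^(|x|) ≫ |x^5| as x → -∞.
The indeterminate product → 0, so the limit = -3.

Final answer: -3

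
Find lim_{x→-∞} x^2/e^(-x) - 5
The quotient is an ∞/∞ indeterminate form as x → -∞.
Compare growth rates of the dominant terms (exponentials ≫ polynomials ≫ logarithms), or apply L'Hôpital's rule; the quotient → 0.
Adding the constant: 0 - 5 = -5. Limit = -5.

Final answer: -5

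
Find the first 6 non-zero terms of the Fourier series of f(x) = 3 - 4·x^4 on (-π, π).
(-192 + 32·π^2)·cos(x) + (12 - 8·π^2)·cos(2·x) + (-64/27 + 32·π^2/9)·cos(3·x) + (3/4 - 2·π^2)·cos(4·x) + (-192/625 + 32·π^2/25)·cos(5·x) - 4·π^4/5 + 3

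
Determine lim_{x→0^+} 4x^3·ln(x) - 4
The product is a 0·∞ indeterminate form at x → 0⁺.
Rewrite the product as 4·ln(x) / x^(-3) and apply L'Hôpital, or use the standard hierarchy x^(-3) ≫ |ln x| as x → 0⁺.
The indeterminate product → 0, so the limit = -4.

Final answer: -4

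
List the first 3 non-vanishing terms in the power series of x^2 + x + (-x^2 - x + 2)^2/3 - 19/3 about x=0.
2·x^3/3 - x/3 - 5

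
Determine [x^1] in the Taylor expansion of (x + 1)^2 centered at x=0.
Expand to order 1: (x + 1)^2 = 2·x + 1 + O(x^2).
The coefficient of x^1 is 2.

Final answer: 2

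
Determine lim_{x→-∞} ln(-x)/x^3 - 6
The quotient is an ∞/∞ indeterminate form as x → -∞.
Compare growth rates of the dominant terms (exponentials ≫ polynomials ≫ logarithms), or apply L'Hôpital's rule; the quotient → 0.
Adding the constant: 0 - 6 = -6. Limit = -6.

Final answer: -6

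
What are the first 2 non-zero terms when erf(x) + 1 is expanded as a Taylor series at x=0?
2·x/√(π) + 1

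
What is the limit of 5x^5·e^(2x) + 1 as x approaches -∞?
The product is a 0·∞ indeterminate form at x → -∞.
Rewrite the product as 5x^5 / e^(-2x) (an ∞/∞ form) and apply L'Hôpital, or use the standard hierarchy e^(2|x|) ≫ |x^5| as x → -∞.
The indeterminate product → 0, so the limit = 1.

Final answer: 1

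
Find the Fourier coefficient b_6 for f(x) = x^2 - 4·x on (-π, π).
b_6 = (1/π) ∫_{-π}^{π} f(x)·sin(6x) dx.
Evaluate the integral (use parity and integration by parts as needed): b_6 = 4/3.

Final answer: 4/3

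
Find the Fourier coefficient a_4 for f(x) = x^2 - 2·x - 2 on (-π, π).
a_4 = (1/π) ∫_{-π}^{π} f(x)·cos(4x) dx.
Evaluate the integral (use parity and integration by parts as needed): a_4 = 1/4.

Final answer: 1/4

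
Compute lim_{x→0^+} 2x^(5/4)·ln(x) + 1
The product is a 0·∞ indeterminate form at x → 0⁺.
Rewrite the product as 2·ln(x) / x^(-5/4) and apply L'Hôpital, or use the standard hierarchy x^(-5/4) ≫ |ln x| as x → 0⁺.
The indeterminate product → 0, so the limit = 1.

Final answer: 1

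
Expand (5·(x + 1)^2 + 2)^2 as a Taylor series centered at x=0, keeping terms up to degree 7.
25·x^4 + 100·x^3 + 170·x^2 + 140·x + 49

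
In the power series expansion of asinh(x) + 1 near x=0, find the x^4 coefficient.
Expand to order 4: asinh(x) + 1 = -x^3/6 + x + 1 + O(x^5).
The coefficient of x^4 is 0.

Final answer: 0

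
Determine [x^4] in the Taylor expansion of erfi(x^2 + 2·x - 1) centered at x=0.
Expand to order 4: erfi(x^2 + 2·x - 1) = -14·e·x^4/(3·√(π)) + 8·e·x^3/√(π) - 6·e·x^2/√(π) + 4·e·x/√(π) - erfi(1) + O(x^5).
The coefficient of x^4 is -14·e/(3·√(π)).

Final answer: -14·e/(3·√(π))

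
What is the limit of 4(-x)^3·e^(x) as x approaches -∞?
This is a 0·∞ indeterminate form at x → -∞.
Rewrite the product as 4(-x)^3 / e^(-x) (an ∞/∞ form) and apply L'Hôpital, or use the standard hierarchy e^(|x|) ≫ |(-x)^3| as x → -∞.
The indeterminate product → 0, so the limit = 0.

Final answer: 0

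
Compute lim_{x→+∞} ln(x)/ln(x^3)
This is an ∞/∞ indeterminate form as x → +∞.
Write ln(x^3) = 3·ln(x), reducing the quotient to 1/3.
Limit = 1/3.

Final answer: 1/3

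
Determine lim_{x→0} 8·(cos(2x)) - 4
Direct substitution at x = 0 gives 4.

Final answer: 4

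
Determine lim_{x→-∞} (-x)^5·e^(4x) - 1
The product is a 0·∞ indeterminate form at x → -∞.
Rewrite the product as (-x)^5 / e^(-4x) (an ∞/∞ form) and apply L'Hôpital, or use the standard hierarchy e^(4|x|) ≫ |(-x)^5| as x → -∞.
The indeterminate product → 0, so the limit = -1.

Final answer: -1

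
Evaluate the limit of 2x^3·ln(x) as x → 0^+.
This is a 0·∞ indeterminate form at x → 0⁺.
Rewrite the product as 2·ln(x) / x^(-3) and apply L'Hôpital, or use the standard hierarchy x^(-3) ≫ |ln x| as x → 0⁺.
The indeterminate product → 0, so the limit = 0.

Final answer: 0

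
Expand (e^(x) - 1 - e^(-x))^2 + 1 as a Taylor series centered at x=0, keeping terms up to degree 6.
8·x^6/45 - x^5/30 + 4·x^4/3 - 2·x^3/3 + 4·x^2 - 4·x + 2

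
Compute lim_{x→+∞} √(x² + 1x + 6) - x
This is an ∞ − ∞ indeterminate form.
Multiply and divide by the conjugate √(x²+1x + 6) + x; the x² terms cancel, leaving (1x + 6)/(√(x²+1x + 6)+x) → 1/2.
Limit = 1/2.

Final answer: 1/2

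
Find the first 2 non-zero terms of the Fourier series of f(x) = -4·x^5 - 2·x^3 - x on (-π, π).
(-938 - 8·π^4 + 156·π^2)·sin(x) + (-18·π^2 + 28 + 4·π^4)·sin(2·x)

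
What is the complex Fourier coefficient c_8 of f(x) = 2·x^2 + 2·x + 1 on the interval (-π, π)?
Compute the real Fourier coefficients first: a_8 = 1/8, b_8 = -1/2.
Then c_8 = (a_8 − i·b_8)/2 = 1/16 + i/4.

Final answer: 1/16 + i/4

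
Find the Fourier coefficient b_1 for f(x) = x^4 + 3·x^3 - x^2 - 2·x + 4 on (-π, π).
b_1 = (1/π) ∫_{-π}^{π} f(x)·sin(1x) dx.
Evaluate the integral (use parity and integration by parts as needed): b_1 = -40 + 6·π^2.

Final answer: -40 + 6·π^2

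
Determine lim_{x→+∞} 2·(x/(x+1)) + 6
Evaluate the dominant behaviour as x → +∞; each term tends to a finite value or vanishes.
Limit = 8.

Final answer: 8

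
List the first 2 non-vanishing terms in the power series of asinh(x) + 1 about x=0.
x + 1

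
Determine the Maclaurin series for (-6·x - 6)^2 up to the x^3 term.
36·x^2 + 72·x + 36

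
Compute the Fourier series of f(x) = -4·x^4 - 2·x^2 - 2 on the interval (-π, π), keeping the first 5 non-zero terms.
(-184 + 32·π^2)·cos(x) + (10 - 8·π^2)·cos(2·x) + (-40/27 + 32·π^2/9)·cos(3·x) + (1/4 - 2·π^2)·cos(4·x) - 4·π^4/5 - 2·π^2/3 - 2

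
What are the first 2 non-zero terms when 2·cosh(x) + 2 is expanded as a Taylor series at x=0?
x^2 + 4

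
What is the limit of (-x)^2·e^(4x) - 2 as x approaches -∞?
The product is a 0·∞ indeterminate form at x → -∞.
Rewrite the product as (-x)^2 / e^(-4x) (an ∞/∞ form) and apply L'Hôpital, or use the standard hierarchy e^(4|x|) ≫ |(-x)^2| as x → -∞.
The indeterminate product → 0, so the limit = -2.

Final answer: -2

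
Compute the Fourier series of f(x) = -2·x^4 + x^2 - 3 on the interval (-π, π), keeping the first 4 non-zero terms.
(-100 + 16·π^2)·cos(x) + (7 - 4·π^2)·cos(2·x) + (-44/27 + 16·π^2/9)·cos(3·x) - 2·π^4/5 - 3 + π^2/3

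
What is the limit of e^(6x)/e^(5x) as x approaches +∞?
This is an ∞/∞ indeterminate form as x → +∞.
Rewrite e^(6x)/e^(5x) = e^((6−5)x) = e^(x); the exponent coefficient is 1 > 0 so e^(x) → ∞.
Limit = ∞.

Final answer: ∞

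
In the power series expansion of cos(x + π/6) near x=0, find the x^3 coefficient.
Expand to order 3: cos(x + π/6) = x^3/12 - √(3)·x^2/4 - x/2 + √(3)/2 + O(x^4).
The coefficient of x^3 is 1/12.

Final answer: 1/12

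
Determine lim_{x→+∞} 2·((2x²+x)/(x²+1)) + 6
Evaluate the dominant behaviour as x → +∞; each term tends to a finite value or vanishes.
Limit = 10.

Final answer: 10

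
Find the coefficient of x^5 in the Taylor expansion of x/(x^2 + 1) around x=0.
Expand to order 5: x/(x^2 + 1) = x^5 - x^3 + x + O(x^6).
The coefficient of x^5 is 1.

Final answer: 1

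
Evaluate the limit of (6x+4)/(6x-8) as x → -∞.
Evaluate the dominant behaviour as x → -∞; each term tends to a finite value or vanishes.
Limit = 1.

Final answer: 1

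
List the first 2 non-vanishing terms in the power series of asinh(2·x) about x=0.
-4·x^3/3 + 2·x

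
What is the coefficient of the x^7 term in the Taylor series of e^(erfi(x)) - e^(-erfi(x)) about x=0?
16/(315·π^(7/2)) + 8/(9·π^(5/2)) + 2/(21·√(π)) + 76/(45·π^(3/2))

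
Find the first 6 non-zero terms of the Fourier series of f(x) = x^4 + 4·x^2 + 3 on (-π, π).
(32 - 8·π^2)·cos(x) + (1 + 2·π^2)·cos(2·x) + (-8·π^2/9 - 32/27)·cos(3·x) + (13/16 + π^2/2)·cos(4·x) + (-8·π^2/25 - 352/625)·cos(5·x) + 3 + 4·π^2/3 + π^4/5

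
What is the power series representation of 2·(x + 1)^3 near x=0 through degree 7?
2·x^3 + 6·x^2 + 6·x + 2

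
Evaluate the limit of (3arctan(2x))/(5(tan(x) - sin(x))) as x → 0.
Both numerator and denominator → 0 as x → 0; this is a 0/0 indeterminate form.
Expand each to leading order near x = 0: numerator ~ 6·x, denominator ~ 5·x^3/2.
The limit of the ratio is ∞.

Final answer: ∞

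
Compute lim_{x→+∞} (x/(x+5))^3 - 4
As x → +∞: x/(x+5) = 1/(1 + 5/x) → 1, and the 3rd power of a limit-1 base also → 1; with the additive constant, 1 - 4 = -3.
Limit = -3.

Final answer: -3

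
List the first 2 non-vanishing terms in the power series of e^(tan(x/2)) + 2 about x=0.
x/2 + 3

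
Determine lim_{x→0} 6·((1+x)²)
Direct substitution at x = 0 gives 6.

Final answer: 6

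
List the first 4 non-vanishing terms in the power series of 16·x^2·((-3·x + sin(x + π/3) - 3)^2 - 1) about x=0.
16·x^5·(-3 + √(3)/2)^2·(-1/(6·(-3 + √(3)/2)) + 5·√(3)/(4·(-3 + √(3)/2)^2)) + 16·x^4·(-3 + √(3)/2)^2·(-√(3)/(2·(-3 + √(3)/2)) + 25/(4·(-3 + √(3)/2)^2)) + x^3·(240 - 40·√(3)) + x^2·(-16 + 16·(-3 + √(3)/2)^2)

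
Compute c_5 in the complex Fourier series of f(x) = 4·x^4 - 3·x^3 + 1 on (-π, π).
Compute the real Fourier coefficients first: a_5 = 192/625 - 32·π^2/25, b_5 = 36/125 - 6·π^2/5.
Then c_5 = (a_5 − i·b_5)/2 = -16·π^2/25 + 96/625 - 18·i/125 + 3·i·π^2/5.

Final answer: -16·π^2/25 + 96/625 - 18·i/125 + 3·i·π^2/5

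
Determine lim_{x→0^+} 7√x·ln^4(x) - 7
The product is a 0·∞ indeterminate form at x → 0⁺.
Rewrite the product as 7·ln^4(x) / x^(-1/2) and apply L'Hôpital, or use the standard hierarchy x^(-1/2) ≫ |ln x|^4 as x → 0⁺.
The indeterminate product → 0, so the limit = -7.

Final answer: -7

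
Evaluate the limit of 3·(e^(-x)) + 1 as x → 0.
Direct substitution at x = 0 gives 4.

Final answer: 4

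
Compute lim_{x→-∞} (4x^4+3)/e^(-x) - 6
The quotient is an ∞/∞ indeterminate form as x → -∞.
Compare growth rates of the dominant terms (exponentials ≫ polynomials ≫ logarithms), or apply L'Hôpital's rule; the quotient → 0.
Adding the constant: 0 - 6 = -6. Limit = -6.

Final answer: -6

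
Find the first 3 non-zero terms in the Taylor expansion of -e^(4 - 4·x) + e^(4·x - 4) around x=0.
x^2·(-8·e^(4) + 8·e^(-4)) + x·(4·e^(-4) + 4·e^(4)) - e^(4) + e^(-4)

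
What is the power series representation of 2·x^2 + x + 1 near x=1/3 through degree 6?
14/9 + 7·(x - 1/3)/3 + 2·(x - 1/3)^2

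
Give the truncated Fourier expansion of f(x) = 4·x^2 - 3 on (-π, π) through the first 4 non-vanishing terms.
-16·cos(x) + 4·cos(2·x) - 16·cos(3·x)/9 - 3 + 4·π^2/3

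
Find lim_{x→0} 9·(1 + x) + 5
Direct substitution at x = 0 gives 14.

Final answer: 14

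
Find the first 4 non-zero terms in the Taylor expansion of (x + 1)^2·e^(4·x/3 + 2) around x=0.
284·x^3·e^(2)/81 + 41·x^2·e^(2)/9 + 10·x·e^(2)/3 + e^(2)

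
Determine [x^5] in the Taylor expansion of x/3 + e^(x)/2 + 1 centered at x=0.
Expand to order 5: x/3 + e^(x)/2 + 1 = x^5/240 + x^4/48 + x^3/12 + x^2/4 + 5·x/6 + 3/2 + O(x^6).
The coefficient of x^5 is 1/240.

Final answer: 1/240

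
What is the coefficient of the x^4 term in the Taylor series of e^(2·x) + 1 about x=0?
Expand to order 4: e^(2·x) + 1 = 2·x^4/3 + 4·x^3/3 + 2·x^2 + 2·x + 2 + O(x^5).
The coefficient of x^4 is 2/3.

Final answer: 2/3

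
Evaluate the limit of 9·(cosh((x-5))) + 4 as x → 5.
Direct substitution at x = 5 gives 13.

Final answer: 13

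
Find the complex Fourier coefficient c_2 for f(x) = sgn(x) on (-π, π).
Compute the real Fourier coefficients first: a_2 = 0, b_2 = 0.
Then c_2 = (a_2 − i·b_2)/2 = 0.

Final answer: 0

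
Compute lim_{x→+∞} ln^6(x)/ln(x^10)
This is an ∞/∞ indeterminate form as x → +∞.
Write ln(x^10) = 10·ln(x), reducing the quotient to ln^5(x)/10 → ∞.
Limit = ∞.

Final answer: ∞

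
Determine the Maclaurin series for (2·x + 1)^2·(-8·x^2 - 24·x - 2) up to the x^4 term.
-32·x^4 - 128·x^3 - 112·x^2 - 32·x - 2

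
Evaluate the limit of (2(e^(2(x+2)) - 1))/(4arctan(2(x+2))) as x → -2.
Both numerator and denominator → 0 as x → -2; this is a 0/0 indeterminate form.
Expand each to leading order near x = -2: numerator ~ 4·(x + 2), denominator ~ 8·(x + 2).
The limit of the ratio is 1/2.

Final answer: 1/2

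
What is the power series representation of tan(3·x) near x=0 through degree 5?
162·x^5/5 + 9·x^3 + 3·x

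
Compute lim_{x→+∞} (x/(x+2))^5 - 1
As x → +∞: x/(x+2) = 1/(1 + 2/x) → 1, and the 5th power of a limit-1 base also → 1; with the additive constant, 1 - 1 = 0.
Limit = 0.

Final answer: 0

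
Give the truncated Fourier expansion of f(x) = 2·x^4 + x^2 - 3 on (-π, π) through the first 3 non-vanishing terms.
(92 - 16·π^2)·cos(x) + (-5 + 4·π^2)·cos(2·x) - 3 + π^2/3 + 2·π^4/5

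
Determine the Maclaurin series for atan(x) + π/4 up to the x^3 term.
-x^3/3 + x + π/4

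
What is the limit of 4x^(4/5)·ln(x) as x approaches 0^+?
This is a 0·∞ indeterminate form at x → 0⁺.
Rewrite the product as 4·ln(x) / x^(-4/5) and apply L'Hôpital, or use the standard hierarchy x^(-4/5) ≫ |ln x| as x → 0⁺.
The indeterminate product → 0, so the limit = 0.

Final answer: 0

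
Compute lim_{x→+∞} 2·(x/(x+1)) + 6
Evaluate the dominant behaviour as x → +∞; each term tends to a finite value or vanishes.
Limit = 8.

Final answer: 8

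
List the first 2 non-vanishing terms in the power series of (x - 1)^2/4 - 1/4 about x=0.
x^2/4 - x/2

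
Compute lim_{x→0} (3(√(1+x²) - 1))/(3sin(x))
Both numerator and denominator → 0 as x → 0; this is a 0/0 indeterminate form.
Expand each to leading order near x = 0: numerator ~ 3·x^2/2, denominator ~ 3·x.
The limit of the ratio is 0.

Final answer: 0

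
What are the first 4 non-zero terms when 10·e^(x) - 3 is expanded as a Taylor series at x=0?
5·x^3/3 + 5·x^2 + 10·x + 7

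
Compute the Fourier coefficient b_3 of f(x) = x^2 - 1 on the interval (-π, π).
b_3 = (1/π) ∫_{-π}^{π} f(x)·sin(3x) dx.
Evaluate the integral (use parity and integration by parts as needed): b_3 = 0.

Final answer: 0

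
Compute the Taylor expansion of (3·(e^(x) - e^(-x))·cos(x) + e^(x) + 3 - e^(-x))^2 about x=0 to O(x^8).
5·x^7/84 - 7·x^6/45 - 11·x^5/10 - 80·x^4/3 - 10·x^3 + 64·x^2 + 48·x + 9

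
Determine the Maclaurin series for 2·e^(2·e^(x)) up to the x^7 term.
2369·x^7·e^(2)/420 + 27·x^6·e^(2)/4 + 227·x^5·e^(2)/30 + 47·x^4·e^(2)/6 + 22·x^3·e^(2)/3 + 6·x^2·e^(2) + 4·x·e^(2) + 2·e^(2)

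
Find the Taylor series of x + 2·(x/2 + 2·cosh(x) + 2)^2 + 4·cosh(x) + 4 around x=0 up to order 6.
23·x^6/60 + x^5/6 + 7·x^4/2 + 2·x^3 + 37·x^2/2 + 9·x + 40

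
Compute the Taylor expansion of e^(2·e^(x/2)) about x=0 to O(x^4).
11·x^3·e^(2)/24 + 3·x^2·e^(2)/4 + x·e^(2) + e^(2)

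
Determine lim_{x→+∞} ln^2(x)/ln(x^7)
This is an ∞/∞ indeterminate form as x → +∞.
Write ln(x^7) = 7·ln(x), reducing the quotient to ln(x)/7 → ∞.
Limit = ∞.

Final answer: ∞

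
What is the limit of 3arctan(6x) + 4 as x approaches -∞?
Evaluate the dominant behaviour as x → -∞; each term tends to a finite value or vanishes.
Limit = 4 - 3·π/2.

Final answer: 4 - 3·π/2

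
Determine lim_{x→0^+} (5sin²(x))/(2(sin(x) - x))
Both numerator and denominator → 0 as x → 0^+; this is a 0/0 indeterminate form.
Expand each to leading order near x = 0: numerator ~ 5·x^2, denominator ~ -x^3/3.
The limit of the ratio is -∞.

Final answer: -∞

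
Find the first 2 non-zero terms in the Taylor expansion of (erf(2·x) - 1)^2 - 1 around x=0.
16·x^2/π - 8·x/√(π)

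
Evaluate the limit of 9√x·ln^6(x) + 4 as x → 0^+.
The product is a 0·∞ indeterminate form at x → 0⁺.
Rewrite the product as 9·ln^6(x) / x^(-1/2) and apply L'Hôpital, or use the standard hierarchy x^(-1/2) ≫ |ln x|^6 as x → 0⁺.
The indeterminate product → 0, so the limit = 4.

Final answer: 4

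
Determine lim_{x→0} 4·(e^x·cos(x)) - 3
Direct substitution at x = 0 gives 1.

Final answer: 1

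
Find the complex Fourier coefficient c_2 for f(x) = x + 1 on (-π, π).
Compute the real Fourier coefficients first: a_2 = 0, b_2 = -1.
Then c_2 = (a_2 − i·b_2)/2 = i/2.

Final answer: i/2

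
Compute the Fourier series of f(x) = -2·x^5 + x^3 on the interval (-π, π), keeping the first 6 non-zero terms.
(-492 - 4·π^4 + 82·π^2)·sin(x) + (-11·π^2 + 33/2 + 2·π^4)·sin(2·x) + (-4·π^4/3 - 196/81 + 98·π^2/27)·sin(3·x) + (-7·π^2/4 + 21/32 + π^4)·sin(4·x) + (-4·π^4/5 - 156/625 + 26·π^2/25)·sin(5·x) + (-19·π^2/27 + 19/162 + 2·π^4/3)·sin(6·x)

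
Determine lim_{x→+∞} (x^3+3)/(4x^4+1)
This is an ∞/∞ indeterminate form as x → +∞.
Divide numerator and denominator by x^4 and let the lower-order terms vanish; the numerator's degree 3 is below the denominator's degree 4, so the quotient → 0.
Limit = 0.

Final answer: 0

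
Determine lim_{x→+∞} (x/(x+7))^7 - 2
As x → +∞: x/(x+7) = 1/(1 + 7/x) → 1, and the 7th power of a limit-1 base also → 1; with the additive constant, 1 - 2 = -1.
Limit = -1.

Final answer: -1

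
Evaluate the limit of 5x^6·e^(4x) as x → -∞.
This is a 0·∞ indeterminate form at x → -∞.
Rewrite the product as 5x^6 / e^(-4x) (an ∞/∞ form) and apply L'Hôpital, or use the standard hierarchy e^(4|x|) ≫ |x^6| as x → -∞.
The indeterminate product → 0, so the limit = 0.

Final answer: 0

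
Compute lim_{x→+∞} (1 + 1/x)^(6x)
As x → +∞: write (1 + 1/x)^(6x) = ((1 + 1/x)^x)^6 → (e^1)^6 = e^6.
Limit = e^(6).

Final answer: e^(6)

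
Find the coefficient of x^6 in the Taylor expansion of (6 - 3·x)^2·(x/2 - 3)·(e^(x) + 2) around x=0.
Expand to order 6: (6 - 3·x)^2·(x/2 - 3)·(e^(x) + 2) = -9·x^6/40 - 9·x^5/10 - 3·x^4/2 + 27·x^3/2 - 63·x^2 + 270·x - 324 + O(x^7).
The coefficient of x^6 is -9/40.

Final answer: -9/40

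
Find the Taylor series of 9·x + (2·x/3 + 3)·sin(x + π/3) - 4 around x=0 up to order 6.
x^6·(1/360 - √(3)/480) + x^5·(1/80 + √(3)/72) + x^4·(-1/18 + √(3)/16) + x^3·(-√(3)/6 - 1/4) + x^2·(1/3 - 3·√(3)/4) + x·(√(3)/3 + 21/2) - 4 + 3·√(3)/2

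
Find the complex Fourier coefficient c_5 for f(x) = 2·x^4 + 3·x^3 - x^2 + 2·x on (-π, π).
Compute the real Fourier coefficients first: a_5 = 196/625 - 16·π^2/25, b_5 = 64/125 + 6·π^2/5.
Then c_5 = (a_5 − i·b_5)/2 = -8·π^2/25 + 98/625 - 3·i·π^2/5 - 32·i/125.

Final answer: -8·π^2/25 + 98/625 - 3·i·π^2/5 - 32·i/125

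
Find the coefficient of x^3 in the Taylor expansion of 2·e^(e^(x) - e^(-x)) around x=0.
Expand to order 3: 2·e^(e^(x) - e^(-x)) = 10·x^3/3 + 4·x^2 + 4·x + 2 + O(x^4).
The coefficient of x^3 is 10/3.

Final answer: 10/3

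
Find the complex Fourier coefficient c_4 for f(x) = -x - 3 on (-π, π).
Compute the real Fourier coefficients first: a_4 = 0, b_4 = 1/2.
Then c_4 = (a_4 − i·b_4)/2 = -i/4.

Final answer: -i/4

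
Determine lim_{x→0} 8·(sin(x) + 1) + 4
Direct substitution at x = 0 gives 12.

Final answer: 12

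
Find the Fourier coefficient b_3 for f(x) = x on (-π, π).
b_3 = (1/π) ∫_{-π}^{π} f(x)·sin(3x) dx.
Evaluate the integral (use parity and integration by parts as needed): b_3 = 2/3.

Final answer: 2/3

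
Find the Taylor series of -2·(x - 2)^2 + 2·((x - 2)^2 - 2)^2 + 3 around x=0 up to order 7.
2·x^4 - 16·x^3 + 38·x^2 - 24·x + 3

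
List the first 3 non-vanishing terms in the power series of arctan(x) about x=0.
x^5/5 - x^3/3 + x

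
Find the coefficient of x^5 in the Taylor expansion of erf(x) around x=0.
Expand to order 5: erf(x) = x^5/(5·√(π)) - 2·x^3/(3·√(π)) + 2·x/√(π) + O(x^6).
The coefficient of x^5 is 1/(5·√(π)).

Final answer: 1/(5·√(π))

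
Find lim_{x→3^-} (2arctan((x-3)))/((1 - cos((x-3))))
Both numerator and denominator → 0 as x → 3^-; this is a 0/0 indeterminate form.
Expand each to leading order near x = 3: numerator ~ 2·(x - 3), denominator ~ (x - 3)^2/2.
The limit of the ratio is -∞.

Final answer: -∞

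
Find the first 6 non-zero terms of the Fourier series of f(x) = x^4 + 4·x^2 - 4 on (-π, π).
(32 - 8·π^2)·cos(x) + (1 + 2·π^2)·cos(2·x) + (-8·π^2/9 - 32/27)·cos(3·x) + (13/16 + π^2/2)·cos(4·x) + (-8·π^2/25 - 352/625)·cos(5·x) - 4 + 4·π^2/3 + π^4/5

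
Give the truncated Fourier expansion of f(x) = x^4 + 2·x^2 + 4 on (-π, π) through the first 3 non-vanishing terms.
(40 - 8·π^2)·cos(x) + (-1 + 2·π^2)·cos(2·x) + 4 + 2·π^2/3 + π^4/5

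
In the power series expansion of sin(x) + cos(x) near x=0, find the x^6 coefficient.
Expand to order 6: sin(x) + cos(x) = -x^6/720 + x^5/120 + x^4/24 - x^3/6 - x^2/2 + x + 1 + O(x^7).
The coefficient of x^6 is -1/720.

Final answer: -1/720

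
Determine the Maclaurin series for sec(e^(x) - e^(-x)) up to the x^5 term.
4·x^4 + 2·x^2 + 1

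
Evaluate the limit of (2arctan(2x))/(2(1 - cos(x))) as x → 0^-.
Both numerator and denominator → 0 as x → 0^-; this is a 0/0 indeterminate form.
Expand each to leading order near x = 0: numerator ~ 4·x, denominator ~ x^2.
The limit of the ratio is -∞.

Final answer: -∞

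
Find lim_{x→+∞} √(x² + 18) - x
This is an ∞ − ∞ indeterminate form.
Multiply and divide by the conjugate √(x²+18) + x; the x² terms cancel, leaving 18/(√(x²+18)+x) → 0.
Limit = 0.

Final answer: 0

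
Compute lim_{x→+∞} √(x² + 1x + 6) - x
This is an ∞ − ∞ indeterminate form.
Multiply and divide by the conjugate √(x²+1x + 6) + x; the x² terms cancel, leaving (1x + 6)/(√(x²+1x + 6)+x) → 1/2.
Limit = 1/2.

Final answer: 1/2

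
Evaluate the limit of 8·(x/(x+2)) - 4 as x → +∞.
Evaluate the dominant behaviour as x → +∞; each term tends to a finite value or vanishes.
Limit = 4.

Final answer: 4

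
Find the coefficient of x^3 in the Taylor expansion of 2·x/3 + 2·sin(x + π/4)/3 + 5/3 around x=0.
Expand to order 3: 2·x/3 + 2·sin(x + π/4)/3 + 5/3 = -√(2)·x^3/18 - √(2)·x^2/6 + x·(√(2)/3 + 2/3) + √(2)/3 + 5/3 + O(x^4).
The coefficient of x^3 is -√(2)/18.

Final answer: -√(2)/18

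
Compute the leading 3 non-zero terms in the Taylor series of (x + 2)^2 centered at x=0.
x^2 + 4·x + 4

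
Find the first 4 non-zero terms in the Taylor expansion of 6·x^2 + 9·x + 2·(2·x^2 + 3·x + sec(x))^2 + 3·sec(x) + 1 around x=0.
30·x^3 + 71·x^2/2 + 21·x + 6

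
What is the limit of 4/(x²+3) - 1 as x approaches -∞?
Evaluate the dominant behaviour as x → -∞; each term tends to a finite value or vanishes.
Limit = -1.

Final answer: -1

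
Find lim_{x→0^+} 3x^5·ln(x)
This is a 0·∞ indeterminate form at x → 0⁺.
Rewrite the product as 3·ln(x) / x^(-5) and apply L'Hôpital, or use the standard hierarchy x^(-5) ≫ |ln x| as x → 0⁺.
The indeterminate product → 0, so the limit = 0.

Final answer: 0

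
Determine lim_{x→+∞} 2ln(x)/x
This is an ∞/∞ indeterminate form as x → +∞.
The polynomial denominator x dominates the logarithmic numerator (any positive power of x ≫ ln(x) as x → ∞), so the quotient → 0.
Limit = 0.

Final answer: 0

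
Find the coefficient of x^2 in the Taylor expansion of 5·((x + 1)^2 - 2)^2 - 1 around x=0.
Expand to order 2: 5·((x + 1)^2 - 2)^2 - 1 = 10·x^2 - 20·x + 4 + O(x^3).
The coefficient of x^2 is 10.

Final answer: 10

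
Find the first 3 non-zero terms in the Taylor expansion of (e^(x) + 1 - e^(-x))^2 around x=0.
4·x^2 + 4·x + 1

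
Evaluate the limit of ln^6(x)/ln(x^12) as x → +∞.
This is an ∞/∞ indeterminate form as x → +∞.
Write ln(x^12) = 12·ln(x), reducing the quotient to ln^5(x)/12 → ∞.
Limit = ∞.

Final answer: ∞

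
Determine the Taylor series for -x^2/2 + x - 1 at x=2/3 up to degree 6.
-5/9 + (x - 2/3)/3 - (x - 2/3)^2/2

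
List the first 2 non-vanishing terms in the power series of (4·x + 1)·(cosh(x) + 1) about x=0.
8·x + 2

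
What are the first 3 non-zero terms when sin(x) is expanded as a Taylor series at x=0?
x^5/120 - x^3/6 + x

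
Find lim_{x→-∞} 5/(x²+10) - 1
Evaluate the dominant behaviour as x → -∞; each term tends to a finite value or vanishes.
Limit = -1.

Final answer: -1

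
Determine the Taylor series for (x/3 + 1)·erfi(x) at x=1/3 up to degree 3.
10·erfi(1/3)/9 + (3·√(π)·erfi(1/3) + 20·e^(1/9))·(x - 1/3)/(9·√(π)) + 38·e^(1/9)·(x - 1/3)^2/(27·√(π)) + 274·e^(1/9)·(x - 1/3)^3/(243·√(π))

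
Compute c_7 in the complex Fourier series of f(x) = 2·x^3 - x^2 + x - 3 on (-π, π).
Compute the real Fourier coefficients first: a_7 = 4/49, b_7 = 74/343 + 4·π^2/7.
Then c_7 = (a_7 − i·b_7)/2 = 2/49 - 2·i·π^2/7 - 37·i/343.

Final answer: 2/49 - 2·i·π^2/7 - 37·i/343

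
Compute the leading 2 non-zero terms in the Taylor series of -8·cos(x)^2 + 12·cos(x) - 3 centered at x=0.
2·x^2 + 1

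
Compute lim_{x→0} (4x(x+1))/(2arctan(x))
Both numerator and denominator → 0 as x → 0; this is a 0/0 indeterminate form.
Expand each to leading order near x = 0: numerator ~ 4·x, denominator ~ 2·x.
The limit of the ratio is 2.

Final answer: 2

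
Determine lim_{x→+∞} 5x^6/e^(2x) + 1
The quotient is an ∞/∞ indeterminate form as x → +∞.
The exponential denominator e^(2x) dominates the polynomial numerator (e^x ≫ x^6 as x → ∞), so the quotient → 0.
Adding the constant: 0 + 1 = 1. Limit = 1.

Final answer: 1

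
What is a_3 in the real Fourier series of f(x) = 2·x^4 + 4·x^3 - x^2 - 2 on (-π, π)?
a_3 = (1/π) ∫_{-π}^{π} f(x)·cos(3x) dx.
Evaluate the integral (use parity and integration by parts as needed): a_3 = 44/27 - 16·π^2/9.

Final answer: 44/27 - 16·π^2/9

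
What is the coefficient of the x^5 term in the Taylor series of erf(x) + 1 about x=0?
Expand to order 5: erf(x) + 1 = x^5/(5·√(π)) - 2·x^3/(3·√(π)) + 2·x/√(π) + 1 + O(x^6).
The coefficient of x^5 is 1/(5·√(π)).

Final answer: 1/(5·√(π))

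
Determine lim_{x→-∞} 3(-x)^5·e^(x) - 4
The product is a 0·∞ indeterminate form at x → -∞.
Rewrite the product as 3(-x)^5 / e^(-x) (an ∞/∞ form) and apply L'Hôpital, or use the standard hierarchy e^(|x|) ≫ |(-x)^5| as x → -∞.
The indeterminate product → 0, so the limit = -4.

Final answer: -4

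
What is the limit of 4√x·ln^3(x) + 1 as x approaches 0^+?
The product is a 0·∞ indeterminate form at x → 0⁺.
Rewrite the product as 4·ln^3(x) / x^(-1/2) and apply L'Hôpital, or use the standard hierarchy x^(-1/2) ≫ |ln x|^3 as x → 0⁺.
The indeterminate product → 0, so the limit = 1.

Final answer: 1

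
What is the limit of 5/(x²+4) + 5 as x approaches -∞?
Evaluate the dominant behaviour as x → -∞; each term tends to a finite value or vanishes.
Limit = 5.

Final answer: 5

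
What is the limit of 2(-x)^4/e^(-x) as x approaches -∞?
This is an ∞/∞ indeterminate form as x → -∞.
Compare growth rates of the dominant terms (exponentials ≫ polynomials ≫ logarithms), or apply L'Hôpital's rule; the quotient → 0.
Limit = 0.

Final answer: 0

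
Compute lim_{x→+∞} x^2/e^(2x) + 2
The quotient is an ∞/∞ indeterminate form as x → +∞.
The exponential denominator e^(2x) dominates the polynomial numerator (e^x ≫ x^2 as x → ∞), so the quotient → 0.
Adding the constant: 0 + 2 = 2. Limit = 2.

Final answer: 2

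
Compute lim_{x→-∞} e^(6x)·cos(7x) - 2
Evaluate the dominant behaviour as x → -∞; each term tends to a finite value or vanishes.
Limit = -2.

Final answer: -2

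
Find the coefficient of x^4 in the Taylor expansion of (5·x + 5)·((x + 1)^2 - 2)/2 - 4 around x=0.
Expand to order 4: (5·x + 5)·((x + 1)^2 - 2)/2 - 4 = 5·x^3/2 + 15·x^2/2 + 5·x/2 - 13/2 + O(x^5).
The coefficient of x^4 is 0.

Final answer: 0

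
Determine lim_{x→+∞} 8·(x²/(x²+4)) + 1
Evaluate the dominant behaviour as x → +∞; each term tends to a finite value or vanishes.
Limit = 9.

Final answer: 9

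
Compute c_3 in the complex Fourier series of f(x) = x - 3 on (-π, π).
Compute the real Fourier coefficients first: a_3 = 0, b_3 = 2/3.
Then c_3 = (a_3 − i·b_3)/2 = -i/3.

Final answer: -i/3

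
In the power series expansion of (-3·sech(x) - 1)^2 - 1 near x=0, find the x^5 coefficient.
Expand to order 5: (-3·sech(x) - 1)^2 - 1 = 29·x^4/4 - 12·x^2 + 15 + O(x^6).
The coefficient of x^5 is 0.

Final answer: 0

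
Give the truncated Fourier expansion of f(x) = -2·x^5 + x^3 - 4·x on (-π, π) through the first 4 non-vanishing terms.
(-500 - 4·π^4 + 82·π^2)·sin(x) + (-11·π^2 + 41/2 + 2·π^4)·sin(2·x) + (-4·π^4/3 - 412/81 + 98·π^2/27)·sin(3·x) + (-7·π^2/4 + 85/32 + π^4)·sin(4·x)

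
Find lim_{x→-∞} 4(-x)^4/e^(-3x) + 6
The quotient is an ∞/∞ indeterminate form as x → -∞.
Compare growth rates of the dominant terms (exponentials ≫ polynomials ≫ logarithms), or apply L'Hôpital's rule; the quotient → 0.
Adding the constant: 0 + 6 = 6. Limit = 6.

Final answer: 6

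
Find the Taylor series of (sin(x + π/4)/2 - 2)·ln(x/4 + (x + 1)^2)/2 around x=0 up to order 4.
x^4·(95·√(2)/8192 + 1889/1024) + x^3·(-99/64 - 71·√(2)/512) + x^2·(23·√(2)/256 + 49/32) + x·(-9/4 + 9·√(2)/32)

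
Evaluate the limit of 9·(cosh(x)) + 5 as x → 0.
Direct substitution at x = 0 gives 14.

Final answer: 14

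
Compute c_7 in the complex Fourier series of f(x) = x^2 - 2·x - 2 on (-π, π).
Compute the real Fourier coefficients first: a_7 = -4/49, b_7 = -4/7.
Then c_7 = (a_7 − i·b_7)/2 = -2/49 + 2·i/7.

Final answer: -2/49 + 2·i/7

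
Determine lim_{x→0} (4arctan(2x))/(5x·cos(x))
Both numerator and denominator → 0 as x → 0; this is a 0/0 indeterminate form.
Expand each to leading order near x = 0: numerator ~ 8·x, denominator ~ 5·x.
The limit of the ratio is 8/5.

Final answer: 8/5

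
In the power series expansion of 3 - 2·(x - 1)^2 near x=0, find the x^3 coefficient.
Expand to order 3: 3 - 2·(x - 1)^2 = -2·x^2 + 4·x + 1 + O(x^4).
The coefficient of x^3 is 0.

Final answer: 0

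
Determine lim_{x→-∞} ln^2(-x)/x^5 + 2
The quotient is an ∞/∞ indeterminate form as x → -∞.
Compare growth rates of the dominant terms (exponentials ≫ polynomials ≫ logarithms), or apply L'Hôpital's rule; the quotient → 0.
Adding the constant: 0 + 2 = 2. Limit = 2.

Final answer: 2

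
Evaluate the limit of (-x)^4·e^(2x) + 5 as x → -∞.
The product is a 0·∞ indeterminate form at x → -∞.
Rewrite the product as (-x)^4 / e^(-2x) (an ∞/∞ form) and apply L'Hôpital, or use the standard hierarchy e^(2|x|) ≫ |(-x)^4| as x → -∞.
The indeterminate product → 0, so the limit = 5.

Final answer: 5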